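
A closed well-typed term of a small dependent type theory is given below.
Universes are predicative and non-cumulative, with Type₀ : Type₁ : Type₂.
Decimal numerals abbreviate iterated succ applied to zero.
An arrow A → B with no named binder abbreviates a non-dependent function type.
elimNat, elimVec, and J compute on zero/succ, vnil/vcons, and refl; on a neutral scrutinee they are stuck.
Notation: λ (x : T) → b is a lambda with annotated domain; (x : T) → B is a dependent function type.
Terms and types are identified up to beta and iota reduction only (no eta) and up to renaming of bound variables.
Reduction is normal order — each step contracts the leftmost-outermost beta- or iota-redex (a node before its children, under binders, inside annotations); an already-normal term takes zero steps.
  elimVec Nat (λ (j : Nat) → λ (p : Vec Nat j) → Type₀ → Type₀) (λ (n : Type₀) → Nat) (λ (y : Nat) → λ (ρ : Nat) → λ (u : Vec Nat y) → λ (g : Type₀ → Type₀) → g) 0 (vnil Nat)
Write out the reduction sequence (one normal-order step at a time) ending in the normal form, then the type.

normal-order reduction sequence:
  elimVec Nat (λ (j : Nat) → λ (p : Vec Nat j) → Type₀ → Type₀) (λ (n : Type₀) → Nat) (λ (y : Nat) → λ (ρ : Nat) → λ (u : Vec Nat y) → λ (g : Type₀ → Type₀) → g) 0 (vnil Nat)
  ~> λ (j : Type₀) → Nat
inferred type:
  Type₀ → Type₀


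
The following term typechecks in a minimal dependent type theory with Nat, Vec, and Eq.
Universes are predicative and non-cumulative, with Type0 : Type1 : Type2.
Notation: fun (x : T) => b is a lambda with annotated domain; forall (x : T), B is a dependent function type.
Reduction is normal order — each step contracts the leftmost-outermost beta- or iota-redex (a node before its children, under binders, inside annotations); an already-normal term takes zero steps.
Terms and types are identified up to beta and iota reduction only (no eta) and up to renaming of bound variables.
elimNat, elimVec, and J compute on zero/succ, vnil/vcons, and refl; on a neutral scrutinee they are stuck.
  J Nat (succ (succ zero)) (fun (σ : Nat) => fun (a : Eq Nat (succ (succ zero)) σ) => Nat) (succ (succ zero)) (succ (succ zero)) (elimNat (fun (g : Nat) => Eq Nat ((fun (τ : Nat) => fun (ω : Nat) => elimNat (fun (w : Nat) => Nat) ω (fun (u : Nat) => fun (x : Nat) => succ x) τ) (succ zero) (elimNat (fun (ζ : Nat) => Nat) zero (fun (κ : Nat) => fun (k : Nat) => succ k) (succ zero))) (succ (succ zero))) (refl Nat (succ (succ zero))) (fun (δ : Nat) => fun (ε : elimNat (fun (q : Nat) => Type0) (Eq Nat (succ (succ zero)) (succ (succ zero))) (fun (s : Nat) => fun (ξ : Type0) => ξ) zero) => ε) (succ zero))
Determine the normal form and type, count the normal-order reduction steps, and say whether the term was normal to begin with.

reduced normal form:
  succ (succ zero)
type:
  Nat
reduction steps (normal order): 5
started in normal form: no
first contracted redex: an elimNat iota-redex


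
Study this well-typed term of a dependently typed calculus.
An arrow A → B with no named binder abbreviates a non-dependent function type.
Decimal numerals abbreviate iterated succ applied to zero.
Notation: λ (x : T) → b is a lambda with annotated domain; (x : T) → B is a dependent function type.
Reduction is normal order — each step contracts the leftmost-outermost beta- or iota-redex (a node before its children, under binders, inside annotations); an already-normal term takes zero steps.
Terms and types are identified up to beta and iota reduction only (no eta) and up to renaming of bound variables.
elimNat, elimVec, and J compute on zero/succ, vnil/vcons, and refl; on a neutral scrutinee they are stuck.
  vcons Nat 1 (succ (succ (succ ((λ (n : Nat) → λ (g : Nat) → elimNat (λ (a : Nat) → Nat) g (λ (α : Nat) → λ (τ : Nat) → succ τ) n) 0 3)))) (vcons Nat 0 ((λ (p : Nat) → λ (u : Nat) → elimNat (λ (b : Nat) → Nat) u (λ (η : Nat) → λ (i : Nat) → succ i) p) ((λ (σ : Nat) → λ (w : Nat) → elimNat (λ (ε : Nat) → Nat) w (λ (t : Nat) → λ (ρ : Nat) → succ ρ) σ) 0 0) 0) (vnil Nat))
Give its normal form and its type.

resulting normal form:
  vcons Nat 1 6 (vcons Nat 0 0 (vnil Nat))
inferred type:
  Vec Nat 2


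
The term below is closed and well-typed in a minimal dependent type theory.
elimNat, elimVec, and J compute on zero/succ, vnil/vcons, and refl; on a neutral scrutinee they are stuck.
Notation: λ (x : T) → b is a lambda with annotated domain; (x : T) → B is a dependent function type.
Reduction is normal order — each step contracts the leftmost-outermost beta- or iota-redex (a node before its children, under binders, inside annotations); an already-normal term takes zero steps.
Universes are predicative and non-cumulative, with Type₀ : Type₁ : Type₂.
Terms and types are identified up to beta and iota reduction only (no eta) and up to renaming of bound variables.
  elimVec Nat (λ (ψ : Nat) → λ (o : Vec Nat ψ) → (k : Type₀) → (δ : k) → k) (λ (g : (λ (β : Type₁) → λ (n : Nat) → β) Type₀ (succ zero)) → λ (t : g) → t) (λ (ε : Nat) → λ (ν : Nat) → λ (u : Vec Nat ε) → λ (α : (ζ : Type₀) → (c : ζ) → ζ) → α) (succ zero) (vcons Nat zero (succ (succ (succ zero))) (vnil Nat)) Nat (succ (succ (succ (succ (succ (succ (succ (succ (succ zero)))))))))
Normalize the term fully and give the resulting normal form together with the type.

normal form:
  succ (succ (succ (succ (succ (succ (succ (succ (succ zero))))))))
type:
  Nat


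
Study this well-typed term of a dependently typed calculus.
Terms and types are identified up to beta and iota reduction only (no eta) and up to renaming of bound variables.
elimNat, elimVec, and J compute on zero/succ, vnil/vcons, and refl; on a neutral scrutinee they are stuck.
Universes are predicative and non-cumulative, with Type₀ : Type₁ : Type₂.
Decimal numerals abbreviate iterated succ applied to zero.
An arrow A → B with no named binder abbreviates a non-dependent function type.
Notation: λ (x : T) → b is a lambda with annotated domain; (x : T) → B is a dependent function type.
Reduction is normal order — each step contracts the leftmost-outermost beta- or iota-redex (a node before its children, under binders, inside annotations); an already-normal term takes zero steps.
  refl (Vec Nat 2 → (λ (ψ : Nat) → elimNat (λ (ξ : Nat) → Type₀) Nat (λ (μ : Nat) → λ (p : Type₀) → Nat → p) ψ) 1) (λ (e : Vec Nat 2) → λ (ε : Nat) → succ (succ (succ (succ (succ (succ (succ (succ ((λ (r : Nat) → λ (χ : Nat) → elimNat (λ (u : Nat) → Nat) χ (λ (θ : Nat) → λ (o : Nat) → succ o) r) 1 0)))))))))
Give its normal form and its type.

normal form:
  refl (Vec Nat 2 → Nat → Nat) (λ (ψ : Vec Nat 2) → λ (ξ : Nat) → 9)
type:
  Eq (Vec Nat 2 → Nat → Nat) (λ (ψ : Vec Nat 2) → λ (ξ : Nat) → 9) (λ (μ : Vec Nat 2) → λ (p : Nat) → 9)


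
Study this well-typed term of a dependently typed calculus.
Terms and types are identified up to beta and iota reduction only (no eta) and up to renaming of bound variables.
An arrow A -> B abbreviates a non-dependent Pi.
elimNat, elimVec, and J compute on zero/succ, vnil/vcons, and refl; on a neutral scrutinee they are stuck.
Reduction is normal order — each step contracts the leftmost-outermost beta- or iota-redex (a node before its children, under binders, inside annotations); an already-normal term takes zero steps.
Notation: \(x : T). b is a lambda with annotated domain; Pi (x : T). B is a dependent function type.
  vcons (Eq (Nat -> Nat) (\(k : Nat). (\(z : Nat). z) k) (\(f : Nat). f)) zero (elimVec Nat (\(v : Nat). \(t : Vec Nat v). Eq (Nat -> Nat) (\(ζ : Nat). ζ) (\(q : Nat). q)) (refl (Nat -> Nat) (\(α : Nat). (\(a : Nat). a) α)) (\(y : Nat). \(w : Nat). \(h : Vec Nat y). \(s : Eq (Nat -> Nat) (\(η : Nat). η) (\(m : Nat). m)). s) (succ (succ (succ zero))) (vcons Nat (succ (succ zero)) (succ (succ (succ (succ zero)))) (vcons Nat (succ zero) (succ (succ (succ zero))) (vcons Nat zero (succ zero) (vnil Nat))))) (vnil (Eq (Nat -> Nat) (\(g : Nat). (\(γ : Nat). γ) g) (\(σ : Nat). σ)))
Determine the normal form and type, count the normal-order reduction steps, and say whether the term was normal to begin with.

resulting normal form:
  vcons (Eq (Nat -> Nat) (\(k : Nat). k) (\(z : Nat). z)) zero (refl (Nat -> Nat) (\(f : Nat). f)) (vnil (Eq (Nat -> Nat) (\(v : Nat). v) (\(t : Nat). t)))
the term's type:
  Vec (Eq (Nat -> Nat) (\(k : Nat). k) (\(z : Nat). z)) (succ zero)
reduction steps (normal order): 19
term was already normal: no
first contracted redex: a beta-redex


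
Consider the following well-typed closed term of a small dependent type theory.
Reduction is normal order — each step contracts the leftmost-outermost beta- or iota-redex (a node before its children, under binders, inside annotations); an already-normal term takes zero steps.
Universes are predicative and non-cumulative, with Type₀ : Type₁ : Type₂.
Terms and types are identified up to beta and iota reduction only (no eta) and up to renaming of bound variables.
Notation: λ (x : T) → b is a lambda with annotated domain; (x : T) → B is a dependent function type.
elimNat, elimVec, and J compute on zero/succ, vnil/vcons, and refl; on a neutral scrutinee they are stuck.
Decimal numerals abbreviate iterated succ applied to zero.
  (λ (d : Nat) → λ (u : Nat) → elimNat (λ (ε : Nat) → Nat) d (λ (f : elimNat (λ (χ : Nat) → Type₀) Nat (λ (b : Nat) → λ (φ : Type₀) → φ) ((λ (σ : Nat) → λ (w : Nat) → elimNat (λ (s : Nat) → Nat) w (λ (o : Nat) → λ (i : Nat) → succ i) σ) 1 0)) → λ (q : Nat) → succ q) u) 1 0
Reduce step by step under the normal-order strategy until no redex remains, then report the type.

normal-order reduction:
  (λ (d : Nat) → λ (u : Nat) → elimNat (λ (ε : Nat) → Nat) d (λ (f : elimNat (λ (χ : Nat) → Type₀) Nat (λ (b : Nat) → λ (φ : Type₀) → φ) ((λ (σ : Nat) → λ (w : Nat) → elimNat (λ (s : Nat) → Nat) w (λ (o : Nat) → λ (i : Nat) → succ i) σ) 1 0)) → λ (q : Nat) → succ q) u) 1 0
  ~> (λ (d : Nat) → elimNat (λ (u : Nat) → Nat) 1 (λ (ε : elimNat (λ (f : Nat) → Type₀) Nat (λ (χ : Nat) → λ (b : Type₀) → b) ((λ (φ : Nat) → λ (σ : Nat) → elimNat (λ (w : Nat) → Nat) σ (λ (s : Nat) → λ (o : Nat) → succ o) φ) 1 0)) → λ (i : Nat) → succ i) d) 0
  ~> elimNat (λ (d : Nat) → Nat) 1 (λ (u : elimNat (λ (ε : Nat) → Type₀) Nat (λ (f : Nat) → λ (χ : Type₀) → χ) ((λ (b : Nat) → λ (φ : Nat) → elimNat (λ (σ : Nat) → Nat) φ (λ (w : Nat) → λ (s : Nat) → succ s) b) 1 0)) → λ (o : Nat) → succ o) 0
  ~> 1
the term's type:
  Nat


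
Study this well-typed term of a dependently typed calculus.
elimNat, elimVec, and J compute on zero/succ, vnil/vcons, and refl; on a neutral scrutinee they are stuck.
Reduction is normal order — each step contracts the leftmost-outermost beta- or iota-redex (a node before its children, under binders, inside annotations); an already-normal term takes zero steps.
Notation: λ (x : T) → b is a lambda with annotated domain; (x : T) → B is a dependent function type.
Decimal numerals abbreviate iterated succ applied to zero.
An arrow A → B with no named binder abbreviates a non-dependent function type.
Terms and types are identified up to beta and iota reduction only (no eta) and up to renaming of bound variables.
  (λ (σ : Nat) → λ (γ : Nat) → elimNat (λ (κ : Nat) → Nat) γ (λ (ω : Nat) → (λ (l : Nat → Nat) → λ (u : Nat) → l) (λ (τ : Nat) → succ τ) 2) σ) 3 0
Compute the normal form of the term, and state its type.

reduced normal form:
  3
inferred type:
  Nat


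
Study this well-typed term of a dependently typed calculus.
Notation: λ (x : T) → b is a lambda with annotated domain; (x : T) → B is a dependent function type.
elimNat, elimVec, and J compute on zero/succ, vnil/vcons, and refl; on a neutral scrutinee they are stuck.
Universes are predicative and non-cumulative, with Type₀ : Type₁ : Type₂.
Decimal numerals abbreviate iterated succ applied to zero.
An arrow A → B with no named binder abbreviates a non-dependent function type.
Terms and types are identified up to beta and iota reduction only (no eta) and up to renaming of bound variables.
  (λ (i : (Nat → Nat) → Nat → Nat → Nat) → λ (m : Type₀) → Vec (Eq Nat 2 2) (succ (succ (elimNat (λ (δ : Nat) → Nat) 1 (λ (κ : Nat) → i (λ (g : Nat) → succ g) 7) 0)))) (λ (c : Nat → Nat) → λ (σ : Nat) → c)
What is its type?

inferred type:
  Type₀ → Type₀


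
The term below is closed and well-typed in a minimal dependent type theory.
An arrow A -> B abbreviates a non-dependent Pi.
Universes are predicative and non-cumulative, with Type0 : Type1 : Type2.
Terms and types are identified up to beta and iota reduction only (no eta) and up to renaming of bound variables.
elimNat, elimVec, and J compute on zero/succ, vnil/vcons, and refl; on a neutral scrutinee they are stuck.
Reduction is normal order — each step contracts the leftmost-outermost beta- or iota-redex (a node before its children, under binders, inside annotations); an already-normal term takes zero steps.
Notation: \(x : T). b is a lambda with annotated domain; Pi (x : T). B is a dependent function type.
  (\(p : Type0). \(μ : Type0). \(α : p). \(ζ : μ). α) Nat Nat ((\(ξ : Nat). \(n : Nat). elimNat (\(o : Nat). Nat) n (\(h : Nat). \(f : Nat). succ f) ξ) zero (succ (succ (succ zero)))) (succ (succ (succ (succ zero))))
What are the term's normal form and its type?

reduced normal form:
  succ (succ (succ zero))
type:
  Nat


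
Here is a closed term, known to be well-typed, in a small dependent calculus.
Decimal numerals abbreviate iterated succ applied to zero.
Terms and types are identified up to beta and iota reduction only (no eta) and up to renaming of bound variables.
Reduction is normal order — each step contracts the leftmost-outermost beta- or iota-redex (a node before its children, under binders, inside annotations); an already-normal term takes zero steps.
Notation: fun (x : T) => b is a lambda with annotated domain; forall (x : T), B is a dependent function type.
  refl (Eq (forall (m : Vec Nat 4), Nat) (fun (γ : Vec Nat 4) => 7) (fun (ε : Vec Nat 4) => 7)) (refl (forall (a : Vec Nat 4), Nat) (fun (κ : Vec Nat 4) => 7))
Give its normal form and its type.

resulting normal form:
  refl (Eq (forall (m : Vec Nat 4), Nat) (fun (γ : Vec Nat 4) => 7) (fun (ε : Vec Nat 4) => 7)) (refl (forall (a : Vec Nat 4), Nat) (fun (κ : Vec Nat 4) => 7))
the term's type:
  Eq (Eq (forall (m : Vec Nat 4), Nat) (fun (γ : Vec Nat 4) => 7) (fun (ε : Vec Nat 4) => 7)) (refl (forall (a : Vec Nat 4), Nat) (fun (κ : Vec Nat 4) => 7)) (refl (forall (f : Vec Nat 4), Nat) (fun (χ : Vec Nat 4) => 7))
observation: no redex remains anywhere in the term; it is its own normal form.


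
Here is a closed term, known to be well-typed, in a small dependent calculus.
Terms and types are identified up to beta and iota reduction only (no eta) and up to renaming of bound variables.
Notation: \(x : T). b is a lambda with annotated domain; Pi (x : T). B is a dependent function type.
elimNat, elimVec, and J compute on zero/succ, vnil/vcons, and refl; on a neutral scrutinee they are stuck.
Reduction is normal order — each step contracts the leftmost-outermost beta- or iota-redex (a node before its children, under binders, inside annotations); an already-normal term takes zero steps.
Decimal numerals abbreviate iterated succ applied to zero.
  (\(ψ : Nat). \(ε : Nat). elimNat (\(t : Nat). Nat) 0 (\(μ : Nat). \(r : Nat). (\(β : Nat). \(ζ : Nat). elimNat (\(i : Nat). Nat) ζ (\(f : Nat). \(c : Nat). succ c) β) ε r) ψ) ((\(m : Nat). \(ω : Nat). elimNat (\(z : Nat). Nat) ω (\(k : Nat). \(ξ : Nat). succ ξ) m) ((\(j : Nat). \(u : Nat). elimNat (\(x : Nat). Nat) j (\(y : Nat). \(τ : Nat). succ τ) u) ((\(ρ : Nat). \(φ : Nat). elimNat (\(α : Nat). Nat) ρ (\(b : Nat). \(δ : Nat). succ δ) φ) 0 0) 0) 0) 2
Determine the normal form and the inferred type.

reduced normal form:
  0
type:
  Nat
observation: reduction starts at a beta-redex, and 21 normal-order steps reach the normal form.


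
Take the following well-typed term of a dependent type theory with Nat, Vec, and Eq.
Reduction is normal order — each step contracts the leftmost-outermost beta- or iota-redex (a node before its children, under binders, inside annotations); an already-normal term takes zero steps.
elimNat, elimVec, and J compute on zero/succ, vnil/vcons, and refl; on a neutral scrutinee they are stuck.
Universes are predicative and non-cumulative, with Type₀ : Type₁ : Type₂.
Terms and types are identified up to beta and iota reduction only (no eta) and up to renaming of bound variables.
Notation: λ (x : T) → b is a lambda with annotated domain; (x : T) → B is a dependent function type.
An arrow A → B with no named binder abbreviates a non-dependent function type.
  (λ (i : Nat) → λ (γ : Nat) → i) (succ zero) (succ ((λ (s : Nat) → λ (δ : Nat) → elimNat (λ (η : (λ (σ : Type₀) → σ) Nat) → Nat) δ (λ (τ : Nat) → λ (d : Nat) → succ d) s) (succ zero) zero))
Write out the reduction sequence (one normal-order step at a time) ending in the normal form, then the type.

normal-order reduction:
  (λ (i : Nat) → λ (γ : Nat) → i) (succ zero) (succ ((λ (s : Nat) → λ (δ : Nat) → elimNat (λ (η : (λ (σ : Type₀) → σ) Nat) → Nat) δ (λ (τ : Nat) → λ (d : Nat) → succ d) s) (succ zero) zero))
  ~> (λ (i : Nat) → succ zero) (succ ((λ (γ : Nat) → λ (s : Nat) → elimNat (λ (δ : (λ (η : Type₀) → η) Nat) → Nat) s (λ (σ : Nat) → λ (τ : Nat) → succ τ) γ) (succ zero) zero))
  ~> succ zero
type:
  Nat


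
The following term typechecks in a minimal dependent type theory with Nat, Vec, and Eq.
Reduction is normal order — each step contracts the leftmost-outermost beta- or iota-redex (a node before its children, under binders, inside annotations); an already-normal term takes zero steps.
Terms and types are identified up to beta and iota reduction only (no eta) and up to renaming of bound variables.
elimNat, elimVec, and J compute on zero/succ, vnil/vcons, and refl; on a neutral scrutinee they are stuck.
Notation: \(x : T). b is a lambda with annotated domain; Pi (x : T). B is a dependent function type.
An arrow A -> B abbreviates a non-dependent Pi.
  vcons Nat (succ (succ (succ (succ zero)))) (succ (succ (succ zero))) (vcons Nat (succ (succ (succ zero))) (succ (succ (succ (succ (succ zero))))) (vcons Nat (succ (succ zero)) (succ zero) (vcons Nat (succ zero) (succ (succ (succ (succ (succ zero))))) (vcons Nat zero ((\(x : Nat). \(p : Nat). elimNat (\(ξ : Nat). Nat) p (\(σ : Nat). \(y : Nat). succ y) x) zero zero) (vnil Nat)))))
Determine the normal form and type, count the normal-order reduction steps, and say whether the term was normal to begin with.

normal form:
  vcons Nat (succ (succ (succ (succ zero)))) (succ (succ (succ zero))) (vcons Nat (succ (succ (succ zero))) (succ (succ (succ (succ (succ zero))))) (vcons Nat (succ (succ zero)) (succ zero) (vcons Nat (succ zero) (succ (succ (succ (succ (succ zero))))) (vcons Nat zero zero (vnil Nat)))))
the term's type:
  Vec Nat (succ (succ (succ (succ (succ zero)))))
steps to reach normal form (normal order): 3
term was already normal: no
first redex: a beta-redex


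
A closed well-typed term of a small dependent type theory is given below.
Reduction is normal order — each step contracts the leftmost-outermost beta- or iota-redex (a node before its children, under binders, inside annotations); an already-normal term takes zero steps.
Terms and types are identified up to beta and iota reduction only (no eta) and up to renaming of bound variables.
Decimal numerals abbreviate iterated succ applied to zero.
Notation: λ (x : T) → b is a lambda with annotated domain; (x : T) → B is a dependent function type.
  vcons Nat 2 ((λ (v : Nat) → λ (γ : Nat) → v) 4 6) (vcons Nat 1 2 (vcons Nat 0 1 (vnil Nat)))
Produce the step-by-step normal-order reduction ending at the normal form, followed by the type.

normal-order reduction sequence:
  vcons Nat 2 ((λ (v : Nat) → λ (γ : Nat) → v) 4 6) (vcons Nat 1 2 (vcons Nat 0 1 (vnil Nat)))
  ~> vcons Nat 2 ((λ (v : Nat) → 4) 6) (vcons Nat 1 2 (vcons Nat 0 1 (vnil Nat)))
  ~> vcons Nat 2 4 (vcons Nat 1 2 (vcons Nat 0 1 (vnil Nat)))
inferred type:
  Vec Nat 3


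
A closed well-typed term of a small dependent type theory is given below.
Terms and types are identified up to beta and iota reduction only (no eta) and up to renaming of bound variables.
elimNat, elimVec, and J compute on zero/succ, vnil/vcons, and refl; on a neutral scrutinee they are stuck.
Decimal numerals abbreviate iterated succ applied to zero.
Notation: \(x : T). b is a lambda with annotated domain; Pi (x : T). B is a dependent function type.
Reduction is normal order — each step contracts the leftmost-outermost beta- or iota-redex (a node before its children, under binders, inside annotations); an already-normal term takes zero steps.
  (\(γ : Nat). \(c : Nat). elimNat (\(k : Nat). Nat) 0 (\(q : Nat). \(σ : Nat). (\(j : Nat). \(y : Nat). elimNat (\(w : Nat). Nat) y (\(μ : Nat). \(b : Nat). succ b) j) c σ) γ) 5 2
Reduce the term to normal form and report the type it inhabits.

normal form:
  10
type:
  Nat
observation: 63 normal-order steps separate the term from its normal form.


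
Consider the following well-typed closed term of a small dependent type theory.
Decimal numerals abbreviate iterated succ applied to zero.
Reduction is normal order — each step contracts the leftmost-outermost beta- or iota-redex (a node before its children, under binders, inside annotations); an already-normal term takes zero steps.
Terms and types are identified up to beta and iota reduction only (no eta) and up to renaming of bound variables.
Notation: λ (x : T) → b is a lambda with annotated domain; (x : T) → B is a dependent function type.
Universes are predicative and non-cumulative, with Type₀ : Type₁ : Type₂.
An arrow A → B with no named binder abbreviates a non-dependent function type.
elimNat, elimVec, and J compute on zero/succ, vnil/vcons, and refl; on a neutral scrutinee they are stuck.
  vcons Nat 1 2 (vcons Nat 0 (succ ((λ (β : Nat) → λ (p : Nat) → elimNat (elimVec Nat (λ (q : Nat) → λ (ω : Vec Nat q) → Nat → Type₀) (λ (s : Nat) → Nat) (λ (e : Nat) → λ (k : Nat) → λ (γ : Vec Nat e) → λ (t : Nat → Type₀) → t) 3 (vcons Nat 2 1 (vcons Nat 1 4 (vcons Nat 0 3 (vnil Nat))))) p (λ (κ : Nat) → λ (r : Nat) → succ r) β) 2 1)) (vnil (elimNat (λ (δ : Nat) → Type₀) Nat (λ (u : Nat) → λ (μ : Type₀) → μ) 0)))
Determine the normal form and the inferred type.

normal form:
  vcons Nat 1 2 (vcons Nat 0 4 (vnil Nat))
type:
  Vec Nat 2
observation: the term reaches its normal form after 10 normal-order steps.


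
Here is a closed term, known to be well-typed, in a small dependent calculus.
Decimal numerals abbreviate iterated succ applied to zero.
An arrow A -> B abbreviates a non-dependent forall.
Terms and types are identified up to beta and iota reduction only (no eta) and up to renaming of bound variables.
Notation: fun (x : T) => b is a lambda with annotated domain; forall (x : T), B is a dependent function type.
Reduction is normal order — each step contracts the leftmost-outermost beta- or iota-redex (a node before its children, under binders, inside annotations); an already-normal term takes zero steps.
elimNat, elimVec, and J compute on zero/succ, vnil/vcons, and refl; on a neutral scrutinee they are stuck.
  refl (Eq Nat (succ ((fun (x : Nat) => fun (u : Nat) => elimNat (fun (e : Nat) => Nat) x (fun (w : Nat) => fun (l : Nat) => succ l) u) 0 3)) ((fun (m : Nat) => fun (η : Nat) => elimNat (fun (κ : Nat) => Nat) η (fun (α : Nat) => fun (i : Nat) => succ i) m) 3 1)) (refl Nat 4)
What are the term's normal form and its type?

resulting normal form:
  refl (Eq Nat 4 4) (refl Nat 4)
inferred type:
  Eq (Eq Nat 4 4) (refl Nat 4) (refl Nat 4)
observation: 24 normal-order steps normalize the term, beginning with a beta-redex.


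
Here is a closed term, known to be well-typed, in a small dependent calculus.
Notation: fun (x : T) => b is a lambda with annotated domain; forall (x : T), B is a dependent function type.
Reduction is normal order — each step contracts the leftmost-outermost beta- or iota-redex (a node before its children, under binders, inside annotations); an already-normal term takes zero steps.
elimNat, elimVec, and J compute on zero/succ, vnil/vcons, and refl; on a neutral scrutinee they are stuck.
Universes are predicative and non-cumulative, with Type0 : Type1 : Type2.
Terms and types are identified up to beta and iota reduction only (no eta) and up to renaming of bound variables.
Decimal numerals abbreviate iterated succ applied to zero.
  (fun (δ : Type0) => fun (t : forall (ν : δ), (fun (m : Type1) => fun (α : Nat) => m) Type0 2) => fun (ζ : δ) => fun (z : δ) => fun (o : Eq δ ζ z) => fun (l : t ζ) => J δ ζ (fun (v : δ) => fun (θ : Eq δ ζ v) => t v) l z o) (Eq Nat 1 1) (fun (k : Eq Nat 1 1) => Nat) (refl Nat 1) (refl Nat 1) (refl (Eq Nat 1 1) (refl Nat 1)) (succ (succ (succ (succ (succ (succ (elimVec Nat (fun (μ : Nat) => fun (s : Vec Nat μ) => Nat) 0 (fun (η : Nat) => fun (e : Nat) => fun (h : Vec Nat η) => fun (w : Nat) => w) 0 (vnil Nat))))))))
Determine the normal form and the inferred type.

reduced normal form:
  6
inferred type:
  Nat
observation: the first redex contracted is a beta-redex; the normal form is reached in 8 normal-order steps.


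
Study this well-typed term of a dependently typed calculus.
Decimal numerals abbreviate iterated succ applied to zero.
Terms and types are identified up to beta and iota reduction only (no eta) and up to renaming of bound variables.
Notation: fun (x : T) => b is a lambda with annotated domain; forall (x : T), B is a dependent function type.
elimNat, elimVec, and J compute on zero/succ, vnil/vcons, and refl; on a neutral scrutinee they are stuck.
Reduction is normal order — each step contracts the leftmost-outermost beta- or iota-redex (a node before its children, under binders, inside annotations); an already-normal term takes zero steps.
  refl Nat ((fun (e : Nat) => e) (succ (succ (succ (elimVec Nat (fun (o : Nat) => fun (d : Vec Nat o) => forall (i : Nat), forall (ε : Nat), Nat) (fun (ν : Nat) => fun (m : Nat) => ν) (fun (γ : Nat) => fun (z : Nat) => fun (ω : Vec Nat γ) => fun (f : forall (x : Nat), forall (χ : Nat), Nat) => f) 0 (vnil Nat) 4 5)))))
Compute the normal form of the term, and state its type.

resulting normal form:
  refl Nat 7
the term's type:
  Eq Nat 7 7


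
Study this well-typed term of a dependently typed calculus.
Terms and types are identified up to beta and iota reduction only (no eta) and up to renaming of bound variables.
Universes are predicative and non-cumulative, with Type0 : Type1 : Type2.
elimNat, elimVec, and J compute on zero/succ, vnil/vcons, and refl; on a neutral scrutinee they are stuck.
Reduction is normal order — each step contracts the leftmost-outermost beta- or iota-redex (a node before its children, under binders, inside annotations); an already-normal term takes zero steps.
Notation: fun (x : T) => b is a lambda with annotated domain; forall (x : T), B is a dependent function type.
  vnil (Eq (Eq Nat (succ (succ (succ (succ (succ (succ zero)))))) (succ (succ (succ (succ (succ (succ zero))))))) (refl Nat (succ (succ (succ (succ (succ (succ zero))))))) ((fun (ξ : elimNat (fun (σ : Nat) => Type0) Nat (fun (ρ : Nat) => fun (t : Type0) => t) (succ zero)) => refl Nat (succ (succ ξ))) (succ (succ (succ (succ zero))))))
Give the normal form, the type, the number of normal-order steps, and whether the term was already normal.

reduced normal form:
  vnil (Eq (Eq Nat (succ (succ (succ (succ (succ (succ zero)))))) (succ (succ (succ (succ (succ (succ zero))))))) (refl Nat (succ (succ (succ (succ (succ (succ zero))))))) (refl Nat (succ (succ (succ (succ (succ (succ zero))))))))
the term's type:
  Vec (Eq (Eq Nat (succ (succ (succ (succ (succ (succ zero)))))) (succ (succ (succ (succ (succ (succ zero))))))) (refl Nat (succ (succ (succ (succ (succ (succ zero))))))) (refl Nat (succ (succ (succ (succ (succ (succ zero)))))))) zero
reduction steps (normal order): 1
already normal: no
first redex: a beta-redex


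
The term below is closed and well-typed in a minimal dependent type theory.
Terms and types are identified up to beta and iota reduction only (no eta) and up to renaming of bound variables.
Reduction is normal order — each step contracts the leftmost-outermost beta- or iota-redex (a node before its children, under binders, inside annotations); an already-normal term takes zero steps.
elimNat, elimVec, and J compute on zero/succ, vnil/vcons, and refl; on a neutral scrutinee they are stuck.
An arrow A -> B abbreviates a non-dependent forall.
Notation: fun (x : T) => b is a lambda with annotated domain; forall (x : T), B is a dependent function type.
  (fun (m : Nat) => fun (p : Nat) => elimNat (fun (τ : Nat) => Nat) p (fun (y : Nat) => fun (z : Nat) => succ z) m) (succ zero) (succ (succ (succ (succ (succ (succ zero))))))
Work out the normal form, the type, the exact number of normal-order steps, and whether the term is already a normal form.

resulting normal form:
  succ (succ (succ (succ (succ (succ (succ zero))))))
type:
  Nat
reduction steps (normal order): 6
started in normal form: no
first redex: a beta-redex


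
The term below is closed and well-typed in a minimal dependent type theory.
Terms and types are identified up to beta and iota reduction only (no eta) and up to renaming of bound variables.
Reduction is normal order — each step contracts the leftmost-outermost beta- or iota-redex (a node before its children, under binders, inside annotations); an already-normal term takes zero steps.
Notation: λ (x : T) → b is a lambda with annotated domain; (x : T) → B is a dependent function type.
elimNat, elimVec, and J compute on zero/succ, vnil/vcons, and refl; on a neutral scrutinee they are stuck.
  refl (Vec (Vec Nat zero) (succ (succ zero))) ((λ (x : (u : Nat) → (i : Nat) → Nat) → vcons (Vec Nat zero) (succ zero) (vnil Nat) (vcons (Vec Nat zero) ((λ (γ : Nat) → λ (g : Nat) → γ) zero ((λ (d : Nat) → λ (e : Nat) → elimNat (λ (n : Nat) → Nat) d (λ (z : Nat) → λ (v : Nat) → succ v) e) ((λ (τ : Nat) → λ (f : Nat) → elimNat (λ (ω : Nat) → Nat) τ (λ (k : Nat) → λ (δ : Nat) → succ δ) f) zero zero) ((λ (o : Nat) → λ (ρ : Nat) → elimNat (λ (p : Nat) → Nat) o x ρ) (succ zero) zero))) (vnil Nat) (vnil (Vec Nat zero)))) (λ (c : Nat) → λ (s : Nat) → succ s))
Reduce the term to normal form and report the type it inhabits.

reduced normal form:
  refl (Vec (Vec Nat zero) (succ (succ zero))) (vcons (Vec Nat zero) (succ zero) (vnil Nat) (vcons (Vec Nat zero) zero (vnil Nat) (vnil (Vec Nat zero))))
inferred type:
  Eq (Vec (Vec Nat zero) (succ (succ zero))) (vcons (Vec Nat zero) (succ zero) (vnil Nat) (vcons (Vec Nat zero) zero (vnil Nat) (vnil (Vec Nat zero)))) (vcons (Vec Nat zero) (succ zero) (vnil Nat) (vcons (Vec Nat zero) zero (vnil Nat) (vnil (Vec Nat zero))))


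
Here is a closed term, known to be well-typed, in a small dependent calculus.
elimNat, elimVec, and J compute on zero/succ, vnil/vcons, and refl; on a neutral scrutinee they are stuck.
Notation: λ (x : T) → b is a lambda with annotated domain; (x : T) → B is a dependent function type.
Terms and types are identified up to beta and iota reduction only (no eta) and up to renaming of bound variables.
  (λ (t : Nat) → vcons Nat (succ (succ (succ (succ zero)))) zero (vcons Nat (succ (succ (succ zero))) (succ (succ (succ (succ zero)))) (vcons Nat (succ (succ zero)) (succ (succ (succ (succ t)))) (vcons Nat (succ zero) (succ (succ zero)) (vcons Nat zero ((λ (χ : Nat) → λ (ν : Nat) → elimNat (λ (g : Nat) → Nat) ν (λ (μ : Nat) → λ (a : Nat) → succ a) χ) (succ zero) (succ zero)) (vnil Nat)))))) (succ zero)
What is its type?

type:
  Vec Nat (succ (succ (succ (succ (succ zero)))))


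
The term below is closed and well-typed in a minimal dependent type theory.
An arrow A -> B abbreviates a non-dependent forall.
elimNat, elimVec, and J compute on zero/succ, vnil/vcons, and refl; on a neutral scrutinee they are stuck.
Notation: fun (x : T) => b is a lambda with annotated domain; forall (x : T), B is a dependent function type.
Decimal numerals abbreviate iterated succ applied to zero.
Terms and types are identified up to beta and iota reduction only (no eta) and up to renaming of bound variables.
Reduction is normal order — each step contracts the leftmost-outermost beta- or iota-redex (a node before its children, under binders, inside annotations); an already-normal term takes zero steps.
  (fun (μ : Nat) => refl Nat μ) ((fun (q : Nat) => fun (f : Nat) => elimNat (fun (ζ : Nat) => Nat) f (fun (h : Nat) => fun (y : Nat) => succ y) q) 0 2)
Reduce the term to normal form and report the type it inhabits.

resulting normal form:
  refl Nat 2
the term's type:
  Eq Nat 2 2
observation: the first redex contracted is a beta-redex; the normal form is reached in 4 normal-order steps.


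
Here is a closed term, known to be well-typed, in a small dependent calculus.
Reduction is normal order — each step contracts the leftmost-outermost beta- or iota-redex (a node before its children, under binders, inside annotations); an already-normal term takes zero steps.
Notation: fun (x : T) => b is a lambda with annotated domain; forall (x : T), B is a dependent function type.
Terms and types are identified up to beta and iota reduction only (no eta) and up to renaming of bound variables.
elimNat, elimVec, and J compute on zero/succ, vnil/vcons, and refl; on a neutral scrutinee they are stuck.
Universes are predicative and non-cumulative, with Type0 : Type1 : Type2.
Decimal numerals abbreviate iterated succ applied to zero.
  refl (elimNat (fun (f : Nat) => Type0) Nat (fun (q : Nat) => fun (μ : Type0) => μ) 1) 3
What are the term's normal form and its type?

reduced normal form:
  refl Nat 3
the term's type:
  Eq Nat 3 3
observation: 4 normal-order steps separate the term from its normal form.


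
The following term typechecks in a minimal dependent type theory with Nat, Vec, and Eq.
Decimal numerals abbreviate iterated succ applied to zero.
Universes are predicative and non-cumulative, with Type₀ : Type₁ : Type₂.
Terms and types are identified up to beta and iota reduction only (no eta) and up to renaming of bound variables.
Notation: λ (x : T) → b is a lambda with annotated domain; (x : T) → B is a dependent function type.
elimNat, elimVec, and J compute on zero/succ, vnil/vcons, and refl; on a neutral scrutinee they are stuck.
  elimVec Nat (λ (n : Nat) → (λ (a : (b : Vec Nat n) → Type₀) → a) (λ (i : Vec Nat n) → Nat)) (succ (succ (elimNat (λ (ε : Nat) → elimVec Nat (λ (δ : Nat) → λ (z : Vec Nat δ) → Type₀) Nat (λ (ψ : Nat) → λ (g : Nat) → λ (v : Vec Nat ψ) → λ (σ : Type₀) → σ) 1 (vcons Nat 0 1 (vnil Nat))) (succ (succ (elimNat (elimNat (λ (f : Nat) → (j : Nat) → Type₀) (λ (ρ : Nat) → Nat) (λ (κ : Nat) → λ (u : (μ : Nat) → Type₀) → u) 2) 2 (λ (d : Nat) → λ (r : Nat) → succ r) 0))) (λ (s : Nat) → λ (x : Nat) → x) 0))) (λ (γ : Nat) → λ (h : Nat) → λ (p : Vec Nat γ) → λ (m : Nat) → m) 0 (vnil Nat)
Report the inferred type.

type:
  Nat


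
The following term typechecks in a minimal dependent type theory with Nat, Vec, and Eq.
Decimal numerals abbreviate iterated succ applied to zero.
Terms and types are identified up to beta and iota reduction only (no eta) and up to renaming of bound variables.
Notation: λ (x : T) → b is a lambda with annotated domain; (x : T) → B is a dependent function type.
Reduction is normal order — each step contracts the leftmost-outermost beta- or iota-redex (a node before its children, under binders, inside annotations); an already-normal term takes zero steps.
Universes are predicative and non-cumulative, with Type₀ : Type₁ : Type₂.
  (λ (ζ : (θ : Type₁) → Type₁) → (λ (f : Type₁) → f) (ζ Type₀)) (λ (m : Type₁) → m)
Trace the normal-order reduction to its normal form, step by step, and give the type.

reduction (normal order):
  (λ (ζ : (θ : Type₁) → Type₁) → (λ (f : Type₁) → f) (ζ Type₀)) (λ (m : Type₁) → m)
  ~> (λ (ζ : Type₁) → ζ) ((λ (θ : Type₁) → θ) Type₀)
  ~> (λ (ζ : Type₁) → ζ) Type₀
  ~> Type₀
type:
  Type₁


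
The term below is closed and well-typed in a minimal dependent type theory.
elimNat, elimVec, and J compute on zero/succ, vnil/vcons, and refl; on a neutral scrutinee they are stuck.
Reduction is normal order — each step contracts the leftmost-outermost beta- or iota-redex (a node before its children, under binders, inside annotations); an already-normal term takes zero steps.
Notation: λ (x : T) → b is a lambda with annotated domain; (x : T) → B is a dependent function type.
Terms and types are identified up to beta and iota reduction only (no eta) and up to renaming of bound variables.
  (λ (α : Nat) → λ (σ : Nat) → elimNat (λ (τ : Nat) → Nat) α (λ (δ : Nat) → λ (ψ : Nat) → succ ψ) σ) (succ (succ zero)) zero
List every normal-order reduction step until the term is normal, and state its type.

normal-order reduction sequence:
  (λ (α : Nat) → λ (σ : Nat) → elimNat (λ (τ : Nat) → Nat) α (λ (δ : Nat) → λ (ψ : Nat) → succ ψ) σ) (succ (succ zero)) zero
  ~> (λ (α : Nat) → elimNat (λ (σ : Nat) → Nat) (succ (succ zero)) (λ (τ : Nat) → λ (δ : Nat) → succ δ) α) zero
  ~> elimNat (λ (α : Nat) → Nat) (succ (succ zero)) (λ (σ : Nat) → λ (τ : Nat) → succ τ) zero
  ~> succ (succ zero)
inferred type:
  Nat


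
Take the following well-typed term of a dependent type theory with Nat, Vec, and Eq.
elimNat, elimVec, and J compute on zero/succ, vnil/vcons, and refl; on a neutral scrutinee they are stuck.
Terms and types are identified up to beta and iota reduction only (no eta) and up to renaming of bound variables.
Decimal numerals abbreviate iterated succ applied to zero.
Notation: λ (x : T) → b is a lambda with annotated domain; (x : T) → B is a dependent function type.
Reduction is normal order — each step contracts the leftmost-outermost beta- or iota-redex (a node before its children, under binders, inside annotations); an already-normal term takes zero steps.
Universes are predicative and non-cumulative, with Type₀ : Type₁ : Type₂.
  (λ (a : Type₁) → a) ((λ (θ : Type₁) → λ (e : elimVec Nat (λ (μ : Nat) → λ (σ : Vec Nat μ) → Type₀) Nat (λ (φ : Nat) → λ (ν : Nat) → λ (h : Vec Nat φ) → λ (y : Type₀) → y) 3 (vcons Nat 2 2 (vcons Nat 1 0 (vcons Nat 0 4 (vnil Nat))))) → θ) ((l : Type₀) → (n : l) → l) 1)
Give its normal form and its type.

normal form:
  (a : Type₀) → (θ : a) → a
the term's type:
  Type₁


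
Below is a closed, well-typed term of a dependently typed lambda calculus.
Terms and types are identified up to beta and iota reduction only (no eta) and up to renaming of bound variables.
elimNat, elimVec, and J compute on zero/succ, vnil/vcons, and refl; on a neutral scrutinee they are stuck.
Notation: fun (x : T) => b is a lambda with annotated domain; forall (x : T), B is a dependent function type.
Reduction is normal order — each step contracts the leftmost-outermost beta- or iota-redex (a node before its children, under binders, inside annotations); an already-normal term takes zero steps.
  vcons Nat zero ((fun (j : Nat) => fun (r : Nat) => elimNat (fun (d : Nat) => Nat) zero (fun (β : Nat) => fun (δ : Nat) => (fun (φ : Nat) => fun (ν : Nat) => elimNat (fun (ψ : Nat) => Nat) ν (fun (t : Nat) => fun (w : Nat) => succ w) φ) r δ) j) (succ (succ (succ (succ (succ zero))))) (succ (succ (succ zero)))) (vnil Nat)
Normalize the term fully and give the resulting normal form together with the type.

normal form:
  vcons Nat zero (succ (succ (succ (succ (succ (succ (succ (succ (succ (succ (succ (succ (succ (succ (succ zero))))))))))))))) (vnil Nat)
type:
  Vec Nat (succ zero)
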